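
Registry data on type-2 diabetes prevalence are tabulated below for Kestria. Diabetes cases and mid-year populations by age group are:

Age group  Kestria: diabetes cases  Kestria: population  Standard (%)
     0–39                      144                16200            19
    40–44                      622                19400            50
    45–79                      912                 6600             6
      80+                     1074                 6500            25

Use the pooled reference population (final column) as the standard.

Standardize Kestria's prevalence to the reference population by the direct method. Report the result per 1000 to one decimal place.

Age-specific rates per 1000 for Kestria: 8.889, 32.062, 138.182, 165.231.
Standard weights: 0.19, 0.50, 0.06, 0.25.
Standardized rate: 0.1900×8.889 + 0.5000×32.062 + 0.0600×138.182 + 0.2500×165.231 = 67.3184 per 1000.

67.3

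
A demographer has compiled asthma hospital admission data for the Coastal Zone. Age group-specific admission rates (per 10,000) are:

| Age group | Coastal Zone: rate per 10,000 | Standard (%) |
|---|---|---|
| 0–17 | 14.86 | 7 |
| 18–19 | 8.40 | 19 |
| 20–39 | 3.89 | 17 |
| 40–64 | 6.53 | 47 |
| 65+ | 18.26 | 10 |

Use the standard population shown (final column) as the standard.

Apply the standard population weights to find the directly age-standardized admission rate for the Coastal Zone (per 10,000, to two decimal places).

Standard weights: 0.07, 0.19, 0.17, 0.47, 0.10.
Standardized rate: 0.0700×14.86 + 0.1900×8.40 + 0.1700×3.89 + 0.4700×6.53 + 0.1000×18.26 = 8.1926 per 10,000.

8.19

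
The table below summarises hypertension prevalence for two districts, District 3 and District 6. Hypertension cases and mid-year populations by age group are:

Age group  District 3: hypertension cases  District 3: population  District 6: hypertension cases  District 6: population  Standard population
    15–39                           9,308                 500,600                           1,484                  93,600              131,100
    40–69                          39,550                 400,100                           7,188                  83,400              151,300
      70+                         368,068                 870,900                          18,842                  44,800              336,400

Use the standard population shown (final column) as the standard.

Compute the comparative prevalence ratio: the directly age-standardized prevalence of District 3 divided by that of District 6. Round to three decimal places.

Age-specific rates per 1,000 for District 3: 18.594, 98.850, 422.629.
For District 6: 15.855, 86.187, 420.580.
Standard total = 618,800; weights = 0.2119, 0.2445, 0.5436.
District 3: 0.2119×18.594 + 0.2445×98.850 + 0.5436×422.629 = 257.8640 per 1,000.
District 6: 0.2119×15.855 + 0.2445×86.187 + 0.5436×420.580 = 253.0735 per 1,000.
Ratio = 257.8640 ÷ 253.0735 = 1.01893.

1.019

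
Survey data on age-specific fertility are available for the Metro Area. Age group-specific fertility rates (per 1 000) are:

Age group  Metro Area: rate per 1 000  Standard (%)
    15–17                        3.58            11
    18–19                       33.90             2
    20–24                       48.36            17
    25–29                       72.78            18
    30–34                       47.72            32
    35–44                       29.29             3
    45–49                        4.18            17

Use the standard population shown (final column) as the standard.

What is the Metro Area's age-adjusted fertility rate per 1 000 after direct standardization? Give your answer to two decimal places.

39.25

Standard weights: 0.11, 0.02, 0.17, 0.18, 0.32, 0.03, 0.17.
Standardized rate: 0.1100×3.58 + 0.0200×33.90 + 0.1700×48.36 + 0.1800×72.78 + 0.3200×47.72 + 0.0300×29.29 + 0.1700×4.18 = 39.2531 per 1 000.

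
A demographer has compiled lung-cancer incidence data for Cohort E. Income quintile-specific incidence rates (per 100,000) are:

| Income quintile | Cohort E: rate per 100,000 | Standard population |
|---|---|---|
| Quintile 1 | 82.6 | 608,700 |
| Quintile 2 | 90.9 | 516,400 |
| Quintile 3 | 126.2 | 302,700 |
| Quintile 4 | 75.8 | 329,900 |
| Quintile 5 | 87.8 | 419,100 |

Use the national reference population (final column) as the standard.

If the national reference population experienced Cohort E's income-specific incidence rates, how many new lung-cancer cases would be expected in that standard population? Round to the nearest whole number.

1972

Expected new lung-cancer cases = Σ (standard pop × income-specific rate ÷ 100,000)
= 608,700×82.6/100,000 + 516,400×90.9/100,000 + 302,700×126.2/100,000 + 329,900×75.8/100,000 + 419,100×87.8/100,000
= 502.79 + 469.41 + 382.01 + 250.06 + 367.97 = 1972.24.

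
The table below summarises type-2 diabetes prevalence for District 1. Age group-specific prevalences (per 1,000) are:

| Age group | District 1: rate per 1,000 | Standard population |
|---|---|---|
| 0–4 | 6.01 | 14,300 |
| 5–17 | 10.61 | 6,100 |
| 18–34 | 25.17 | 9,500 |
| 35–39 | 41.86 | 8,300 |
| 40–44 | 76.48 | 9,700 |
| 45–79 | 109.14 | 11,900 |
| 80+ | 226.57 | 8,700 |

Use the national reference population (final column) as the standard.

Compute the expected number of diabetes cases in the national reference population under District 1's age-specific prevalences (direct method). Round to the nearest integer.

Expected diabetes cases = Σ (standard pop × age-specific rate ÷ 1,000)
= 14,300×6.01/1,000 + 6,100×10.61/1,000 + 9,500×25.17/1,000 + 8,300×41.86/1,000 + 9,700×76.48/1,000 + 11,900×109.14/1,000 + 8,700×226.57/1,000
= 85.94 + 64.72 + 239.12 + 347.44 + 741.86 + 1298.77 + 1971.16 = 4749.00.

4749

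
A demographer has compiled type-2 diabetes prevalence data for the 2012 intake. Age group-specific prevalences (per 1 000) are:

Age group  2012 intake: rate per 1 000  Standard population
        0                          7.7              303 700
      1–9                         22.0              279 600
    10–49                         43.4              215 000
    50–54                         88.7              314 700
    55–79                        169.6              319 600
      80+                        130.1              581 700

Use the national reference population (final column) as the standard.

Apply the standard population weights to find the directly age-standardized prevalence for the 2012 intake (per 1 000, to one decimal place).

87.2

Standard total = 2 014 300; weights = 0.1508, 0.1388, 0.1067, 0.1562, 0.1587, 0.2888.
Standardized rate: 0.1508×7.7 + 0.1388×22.0 + 0.1067×43.4 + 0.1562×88.7 + 0.1587×169.6 + 0.2888×130.1 = 87.1856 per 1 000.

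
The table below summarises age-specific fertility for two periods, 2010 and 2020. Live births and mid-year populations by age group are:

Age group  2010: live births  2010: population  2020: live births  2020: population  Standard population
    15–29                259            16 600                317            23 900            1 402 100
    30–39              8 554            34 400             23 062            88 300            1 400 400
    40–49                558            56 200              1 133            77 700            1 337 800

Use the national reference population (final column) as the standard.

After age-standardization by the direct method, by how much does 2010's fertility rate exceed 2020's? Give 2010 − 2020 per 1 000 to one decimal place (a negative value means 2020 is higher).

Age-specific rates per 1 000 for 2010: 15.602, 248.663, 9.929.
For 2020: 13.264, 261.178, 14.582.
Standard total = 4 140 300; weights = 0.3386, 0.3382, 0.3231.
2010: 0.3386×15.602 + 0.3382×248.663 + 0.3231×9.929 = 92.5987 per 1 000.
2020: 0.3386×13.264 + 0.3382×261.178 + 0.3231×14.582 = 97.5431 per 1 000.
Difference = 92.5987 − 97.5431 = -4.9444.

-4.9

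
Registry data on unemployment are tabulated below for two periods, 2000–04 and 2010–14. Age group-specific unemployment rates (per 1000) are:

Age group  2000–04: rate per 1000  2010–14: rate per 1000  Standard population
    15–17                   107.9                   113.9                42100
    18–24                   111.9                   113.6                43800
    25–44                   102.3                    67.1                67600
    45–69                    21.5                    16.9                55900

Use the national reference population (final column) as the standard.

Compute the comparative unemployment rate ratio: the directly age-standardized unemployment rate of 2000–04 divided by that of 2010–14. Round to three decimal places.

1.151

Standard total = 209400; weights = 0.2011, 0.2092, 0.3228, 0.2670.
2000–04: 0.2011×107.9 + 0.2092×111.9 + 0.3228×102.3 + 0.2670×21.5 = 83.8641 per 1000.
2010–14: 0.2011×113.9 + 0.2092×113.6 + 0.3228×67.1 + 0.2670×16.9 = 72.8345 per 1000.
Ratio = 83.8641 ÷ 72.8345 = 1.15143.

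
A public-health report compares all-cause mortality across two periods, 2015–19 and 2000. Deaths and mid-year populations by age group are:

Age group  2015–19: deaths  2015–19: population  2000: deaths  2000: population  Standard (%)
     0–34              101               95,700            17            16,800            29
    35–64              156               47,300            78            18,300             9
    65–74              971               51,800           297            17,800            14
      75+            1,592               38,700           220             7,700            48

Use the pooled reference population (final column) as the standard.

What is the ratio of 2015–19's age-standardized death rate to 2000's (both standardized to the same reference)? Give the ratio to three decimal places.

Age-specific rates per 100,000 for 2015–19: 105.54, 329.81, 1874.52, 4113.70.
For 2000: 101.19, 426.23, 1668.54, 2857.14.
Standard weights: 0.29, 0.09, 0.14, 0.48.
2015–19: 0.2900×105.54 + 0.0900×329.81 + 0.1400×1874.52 + 0.4800×4113.70 = 2297.2950 per 100,000.
2000: 0.2900×101.19 + 0.0900×426.23 + 0.1400×1668.54 + 0.4800×2857.14 = 1672.7300 per 100,000.
Ratio = 2297.2950 ÷ 1672.7300 = 1.37338.

1.373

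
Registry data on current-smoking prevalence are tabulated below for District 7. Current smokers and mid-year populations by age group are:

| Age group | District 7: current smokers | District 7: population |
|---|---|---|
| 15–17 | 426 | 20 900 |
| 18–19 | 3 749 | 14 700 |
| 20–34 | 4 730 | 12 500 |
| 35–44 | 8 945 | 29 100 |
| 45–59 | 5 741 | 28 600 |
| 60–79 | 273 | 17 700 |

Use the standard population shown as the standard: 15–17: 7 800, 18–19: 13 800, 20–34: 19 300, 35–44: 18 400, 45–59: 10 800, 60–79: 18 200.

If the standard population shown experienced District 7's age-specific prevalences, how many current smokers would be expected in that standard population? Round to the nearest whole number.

Age-specific rates per 1 000 for District 7: 20.383, 255.034, 378.400, 307.388, 200.734, 15.424.
Expected current smokers = Σ (standard pop × age-specific rate ÷ 1 000)
= 7 800×20.383/1 000 + 13 800×255.034/1 000 + 19 300×378.400/1 000 + 18 400×307.388/1 000 + 10 800×200.734/1 000 + 18 200×15.424/1 000
= 158.99 + 3519.47 + 7303.12 + 5655.95 + 2167.93 + 280.71 = 19086.16.

19086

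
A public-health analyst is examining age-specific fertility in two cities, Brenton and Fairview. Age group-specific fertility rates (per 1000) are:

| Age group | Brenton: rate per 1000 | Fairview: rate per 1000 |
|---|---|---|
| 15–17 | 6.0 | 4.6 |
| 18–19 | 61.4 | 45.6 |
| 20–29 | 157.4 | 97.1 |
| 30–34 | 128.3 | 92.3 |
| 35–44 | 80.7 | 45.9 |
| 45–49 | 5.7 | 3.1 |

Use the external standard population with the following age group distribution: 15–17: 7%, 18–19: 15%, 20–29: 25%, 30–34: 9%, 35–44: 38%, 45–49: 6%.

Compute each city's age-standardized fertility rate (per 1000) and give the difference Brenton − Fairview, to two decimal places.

34.16

Standard weights: 0.07, 0.15, 0.25, 0.09, 0.38, 0.06.
Brenton: 0.0700×6.0 + 0.1500×61.4 + 0.2500×157.4 + 0.0900×128.3 + 0.3800×80.7 + 0.0600×5.7 = 91.5350 per 1000.
Fairview: 0.0700×4.6 + 0.1500×45.6 + 0.2500×97.1 + 0.0900×92.3 + 0.3800×45.9 + 0.0600×3.1 = 57.3720 per 1000.
Difference = 91.5350 − 57.3720 = 34.1630.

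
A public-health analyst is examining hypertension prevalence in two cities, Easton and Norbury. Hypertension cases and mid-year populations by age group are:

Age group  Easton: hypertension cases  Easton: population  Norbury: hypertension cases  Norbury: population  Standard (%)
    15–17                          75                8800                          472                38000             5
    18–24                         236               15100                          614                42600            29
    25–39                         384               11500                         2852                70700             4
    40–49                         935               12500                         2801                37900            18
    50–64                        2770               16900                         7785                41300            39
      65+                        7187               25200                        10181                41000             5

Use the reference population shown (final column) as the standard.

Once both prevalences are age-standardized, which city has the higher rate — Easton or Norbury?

Age-specific rates per 1000 for Easton: 8.523, 15.629, 33.391, 74.800, 163.905, 285.198.
For Norbury: 12.421, 14.413, 40.339, 73.905, 188.499, 248.317.
Standard weights: 0.05, 0.29, 0.04, 0.18, 0.39, 0.05.
Easton: 0.0500×8.523 + 0.2900×15.629 + 0.0400×33.391 + 0.1800×74.800 + 0.3900×163.905 + 0.0500×285.198 = 97.9412 per 1000.
Norbury: 0.0500×12.421 + 0.2900×14.413 + 0.0400×40.339 + 0.1800×73.905 + 0.3900×188.499 + 0.0500×248.317 = 105.6477 per 1000.
The crude rates (128.74 vs 90.99) would put Easton higher, but that reflects its age composition; once standardized to a common age structure, Norbury has the higher underlying rate.

Norbury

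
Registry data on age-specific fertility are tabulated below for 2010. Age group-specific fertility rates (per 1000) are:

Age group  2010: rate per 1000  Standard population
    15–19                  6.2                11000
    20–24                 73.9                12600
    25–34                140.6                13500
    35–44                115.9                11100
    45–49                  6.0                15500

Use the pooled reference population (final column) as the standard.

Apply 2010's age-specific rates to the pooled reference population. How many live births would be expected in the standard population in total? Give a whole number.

4277

Expected live births = Σ (standard pop × age-specific rate ÷ 1000)
= 11000×6.2/1000 + 12600×73.9/1000 + 13500×140.6/1000 + 11100×115.9/1000 + 15500×6.0/1000
= 68.20 + 931.14 + 1898.10 + 1286.49 + 93.00 = 4276.93.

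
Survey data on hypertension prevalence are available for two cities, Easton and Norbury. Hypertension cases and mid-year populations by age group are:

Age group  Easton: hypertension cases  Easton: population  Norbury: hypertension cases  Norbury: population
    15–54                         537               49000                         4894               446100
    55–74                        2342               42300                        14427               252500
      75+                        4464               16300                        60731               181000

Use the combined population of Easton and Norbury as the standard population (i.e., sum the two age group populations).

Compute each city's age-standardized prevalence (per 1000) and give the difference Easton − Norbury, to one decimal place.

-12.9

Age-specific rates per 1000 for Easton: 10.959, 55.366, 273.865.
For Norbury: 10.971, 57.137, 335.530.
Combined standard total = 987200; weights = 0.5015, 0.2986, 0.1999.
Easton: 0.5015×10.959 + 0.2986×55.366 + 0.1999×273.865 = 76.7641 per 1000.
Norbury: 0.5015×10.971 + 0.2986×57.137 + 0.1999×335.530 = 89.6228 per 1000.
Difference = 76.7641 − 89.6228 = -12.8587.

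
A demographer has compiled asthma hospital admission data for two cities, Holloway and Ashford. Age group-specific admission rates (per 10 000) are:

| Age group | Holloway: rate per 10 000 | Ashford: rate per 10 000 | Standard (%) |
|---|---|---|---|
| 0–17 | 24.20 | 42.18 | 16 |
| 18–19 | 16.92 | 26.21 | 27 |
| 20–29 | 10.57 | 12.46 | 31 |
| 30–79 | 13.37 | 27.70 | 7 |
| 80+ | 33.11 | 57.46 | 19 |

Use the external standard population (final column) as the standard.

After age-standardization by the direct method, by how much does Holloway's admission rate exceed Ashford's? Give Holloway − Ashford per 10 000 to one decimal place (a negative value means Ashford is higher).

-11.6

Standard weights: 0.16, 0.27, 0.31, 0.07, 0.19.
Holloway: 0.1600×24.20 + 0.2700×16.92 + 0.3100×10.57 + 0.0700×13.37 + 0.1900×33.11 = 18.9439 per 10 000.
Ashford: 0.1600×42.18 + 0.2700×26.21 + 0.3100×12.46 + 0.0700×27.70 + 0.1900×57.46 = 30.5445 per 10 000.
Difference = 18.9439 − 30.5445 = -11.6006.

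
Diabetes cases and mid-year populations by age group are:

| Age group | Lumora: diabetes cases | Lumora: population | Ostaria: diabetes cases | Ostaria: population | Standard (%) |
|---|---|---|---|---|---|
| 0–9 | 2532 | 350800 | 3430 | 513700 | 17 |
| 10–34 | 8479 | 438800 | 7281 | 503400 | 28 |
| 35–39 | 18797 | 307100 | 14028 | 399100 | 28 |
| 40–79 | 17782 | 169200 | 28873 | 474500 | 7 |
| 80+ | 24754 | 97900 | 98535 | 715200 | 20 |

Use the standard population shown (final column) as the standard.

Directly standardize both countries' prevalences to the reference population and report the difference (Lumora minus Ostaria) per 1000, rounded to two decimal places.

34.86

Age-specific rates per 1000 for Lumora: 7.218, 19.323, 61.208, 105.095, 252.850.
For Ostaria: 6.677, 14.464, 35.149, 60.849, 137.773.
Standard weights: 0.17, 0.28, 0.28, 0.07, 0.20.
Lumora: 0.1700×7.218 + 0.2800×19.323 + 0.2800×61.208 + 0.0700×105.095 + 0.2000×252.850 = 81.7024 per 1000.
Ostaria: 0.1700×6.677 + 0.2800×14.464 + 0.2800×35.149 + 0.0700×60.849 + 0.2000×137.773 = 46.8406 per 1000.
Difference = 81.7024 − 46.8406 = 34.8617.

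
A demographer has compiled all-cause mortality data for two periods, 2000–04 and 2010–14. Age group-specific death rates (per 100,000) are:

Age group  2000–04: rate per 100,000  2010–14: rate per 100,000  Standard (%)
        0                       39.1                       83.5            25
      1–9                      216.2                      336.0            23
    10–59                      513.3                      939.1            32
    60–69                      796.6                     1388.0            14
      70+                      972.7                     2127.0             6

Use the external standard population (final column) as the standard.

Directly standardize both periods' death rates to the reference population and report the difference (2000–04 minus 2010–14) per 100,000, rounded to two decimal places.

Standard weights: 0.25, 0.23, 0.32, 0.14, 0.06.
2000–04: 0.2500×39.1 + 0.2300×216.2 + 0.3200×513.3 + 0.1400×796.6 + 0.0600×972.7 = 393.6430 per 100,000.
2010–14: 0.2500×83.5 + 0.2300×336.0 + 0.3200×939.1 + 0.1400×1388.0 + 0.0600×2127.0 = 720.6070 per 100,000.
Difference = 393.6430 − 720.6070 = -326.9640.

-326.96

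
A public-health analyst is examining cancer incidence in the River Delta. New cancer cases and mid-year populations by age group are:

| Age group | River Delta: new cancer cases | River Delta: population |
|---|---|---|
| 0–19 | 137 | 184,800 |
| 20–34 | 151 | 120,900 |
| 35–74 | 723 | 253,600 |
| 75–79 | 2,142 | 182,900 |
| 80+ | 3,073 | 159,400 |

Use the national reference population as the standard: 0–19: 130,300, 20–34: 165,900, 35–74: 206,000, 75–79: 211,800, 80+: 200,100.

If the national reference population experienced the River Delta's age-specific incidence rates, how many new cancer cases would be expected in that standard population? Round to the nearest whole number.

Age-specific rates per 100,000 for the River Delta: 74.13, 124.90, 285.09, 1171.13, 1927.85.
Expected new cancer cases = Σ (standard pop × age-specific rate ÷ 100,000)
= 130,300×74.13/100,000 + 165,900×124.90/100,000 + 206,000×285.09/100,000 + 211,800×1171.13/100,000 + 200,100×1927.85/100,000
= 96.60 + 207.20 + 587.29 + 2480.46 + 3857.64 = 7229.19.

7229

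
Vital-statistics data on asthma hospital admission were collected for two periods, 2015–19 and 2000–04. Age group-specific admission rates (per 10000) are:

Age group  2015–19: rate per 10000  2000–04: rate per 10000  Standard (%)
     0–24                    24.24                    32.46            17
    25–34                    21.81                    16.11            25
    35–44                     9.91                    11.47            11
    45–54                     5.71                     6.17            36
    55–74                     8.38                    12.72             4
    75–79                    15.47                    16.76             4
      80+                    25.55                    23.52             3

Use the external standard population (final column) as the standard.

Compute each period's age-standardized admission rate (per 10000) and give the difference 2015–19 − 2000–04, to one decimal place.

Standard weights: 0.17, 0.25, 0.11, 0.36, 0.04, 0.04, 0.03.
2015–19: 0.1700×24.24 + 0.2500×21.81 + 0.1100×9.91 + 0.3600×5.71 + 0.0400×8.38 + 0.0400×15.47 + 0.0300×25.55 = 14.4395 per 10000.
2000–04: 0.1700×32.46 + 0.2500×16.11 + 0.1100×11.47 + 0.3600×6.17 + 0.0400×12.72 + 0.0400×16.76 + 0.0300×23.52 = 14.9134 per 10000.
Difference = 14.4395 − 14.9134 = -0.4739.

-0.5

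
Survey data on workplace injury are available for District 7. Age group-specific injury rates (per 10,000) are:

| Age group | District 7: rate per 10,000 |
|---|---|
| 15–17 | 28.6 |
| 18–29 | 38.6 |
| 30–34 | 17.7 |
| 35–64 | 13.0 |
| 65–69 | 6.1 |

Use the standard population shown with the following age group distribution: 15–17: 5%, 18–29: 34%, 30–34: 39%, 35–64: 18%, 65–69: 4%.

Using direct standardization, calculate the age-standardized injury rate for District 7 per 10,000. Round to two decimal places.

24.04

Standard weights: 0.05, 0.34, 0.39, 0.18, 0.04.
Standardized rate: 0.0500×28.6 + 0.3400×38.6 + 0.3900×17.7 + 0.1800×13.0 + 0.0400×6.1 = 24.0410 per 10,000.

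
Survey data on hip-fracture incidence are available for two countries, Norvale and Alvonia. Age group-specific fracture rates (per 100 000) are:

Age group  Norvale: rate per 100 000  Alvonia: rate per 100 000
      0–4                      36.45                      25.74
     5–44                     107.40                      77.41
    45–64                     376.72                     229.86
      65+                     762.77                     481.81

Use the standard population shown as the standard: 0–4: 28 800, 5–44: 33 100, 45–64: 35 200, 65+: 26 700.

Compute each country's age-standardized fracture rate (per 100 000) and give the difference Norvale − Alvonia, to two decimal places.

Standard total = 123 800; weights = 0.2326, 0.2674, 0.2843, 0.2157.
Norvale: 0.2326×36.45 + 0.2674×107.40 + 0.2843×376.72 + 0.2157×762.77 = 308.8142 per 100 000.
Alvonia: 0.2326×25.74 + 0.2674×77.41 + 0.2843×229.86 + 0.2157×481.81 = 195.9530 per 100 000.
Difference = 308.8142 − 195.9530 = 112.8612.

112.86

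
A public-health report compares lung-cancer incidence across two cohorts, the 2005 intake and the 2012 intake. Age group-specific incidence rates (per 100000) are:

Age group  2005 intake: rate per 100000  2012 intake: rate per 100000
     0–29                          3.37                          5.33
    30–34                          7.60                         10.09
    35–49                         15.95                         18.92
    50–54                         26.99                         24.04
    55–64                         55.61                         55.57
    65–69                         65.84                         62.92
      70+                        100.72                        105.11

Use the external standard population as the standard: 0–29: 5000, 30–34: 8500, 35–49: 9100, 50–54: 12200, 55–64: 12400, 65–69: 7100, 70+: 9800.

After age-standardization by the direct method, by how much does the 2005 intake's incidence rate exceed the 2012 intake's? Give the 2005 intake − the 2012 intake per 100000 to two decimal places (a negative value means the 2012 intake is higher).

-0.68

Standard total = 64100; weights = 0.0780, 0.1326, 0.1420, 0.1903, 0.1934, 0.1108, 0.1529.
The 2005 intake: 0.0780×3.37 + 0.1326×7.60 + 0.1420×15.95 + 0.1903×26.99 + 0.1934×55.61 + 0.1108×65.84 + 0.1529×100.72 = 42.1210 per 100000.
The 2012 intake: 0.0780×5.33 + 0.1326×10.09 + 0.1420×18.92 + 0.1903×24.04 + 0.1934×55.57 + 0.1108×62.92 + 0.1529×105.11 = 42.8043 per 100000.
Difference = 42.1210 − 42.8043 = -0.6832.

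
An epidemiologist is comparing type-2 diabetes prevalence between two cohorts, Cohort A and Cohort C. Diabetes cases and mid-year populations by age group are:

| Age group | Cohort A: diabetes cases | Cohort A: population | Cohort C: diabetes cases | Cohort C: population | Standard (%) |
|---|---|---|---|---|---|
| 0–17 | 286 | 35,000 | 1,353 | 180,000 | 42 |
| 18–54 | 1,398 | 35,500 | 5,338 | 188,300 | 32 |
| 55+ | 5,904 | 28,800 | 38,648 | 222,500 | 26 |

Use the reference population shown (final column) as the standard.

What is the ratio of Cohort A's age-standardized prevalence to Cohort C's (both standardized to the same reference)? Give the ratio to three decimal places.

1.208

Age-specific rates per 1,000 for Cohort A: 8.171, 39.380, 205.000.
For Cohort C: 7.517, 28.348, 173.699.
Standard weights: 0.42, 0.32, 0.26.
Cohort A: 0.4200×8.171 + 0.3200×39.380 + 0.2600×205.000 = 69.3337 per 1,000.
Cohort C: 0.4200×7.517 + 0.3200×28.348 + 0.2600×173.699 = 57.3902 per 1,000.
Ratio = 69.3337 ÷ 57.3902 = 1.20811.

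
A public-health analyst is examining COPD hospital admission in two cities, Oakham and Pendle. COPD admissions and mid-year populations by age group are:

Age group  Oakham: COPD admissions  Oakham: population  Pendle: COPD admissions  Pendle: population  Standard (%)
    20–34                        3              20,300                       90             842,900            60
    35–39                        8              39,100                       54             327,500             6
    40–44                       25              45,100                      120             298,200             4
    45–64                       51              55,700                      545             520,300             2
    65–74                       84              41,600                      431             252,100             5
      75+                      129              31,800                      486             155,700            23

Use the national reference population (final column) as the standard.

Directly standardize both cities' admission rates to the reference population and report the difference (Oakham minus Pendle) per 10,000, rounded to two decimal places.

2.61

Age-specific rates per 10,000 for Oakham: 1.48, 2.05, 5.54, 9.16, 20.19, 40.57.
For Pendle: 1.07, 1.65, 4.02, 10.47, 17.10, 31.21.
Standard weights: 0.60, 0.06, 0.04, 0.02, 0.05, 0.23.
Oakham: 0.6000×1.48 + 0.0600×2.05 + 0.0400×5.54 + 0.0200×9.16 + 0.0500×20.19 + 0.2300×40.57 = 11.7541 per 10,000.
Pendle: 0.6000×1.07 + 0.0600×1.65 + 0.0400×4.02 + 0.0200×10.47 + 0.0500×17.10 + 0.2300×31.21 = 9.1440 per 10,000.
Difference = 11.7541 − 9.1440 = 2.6101.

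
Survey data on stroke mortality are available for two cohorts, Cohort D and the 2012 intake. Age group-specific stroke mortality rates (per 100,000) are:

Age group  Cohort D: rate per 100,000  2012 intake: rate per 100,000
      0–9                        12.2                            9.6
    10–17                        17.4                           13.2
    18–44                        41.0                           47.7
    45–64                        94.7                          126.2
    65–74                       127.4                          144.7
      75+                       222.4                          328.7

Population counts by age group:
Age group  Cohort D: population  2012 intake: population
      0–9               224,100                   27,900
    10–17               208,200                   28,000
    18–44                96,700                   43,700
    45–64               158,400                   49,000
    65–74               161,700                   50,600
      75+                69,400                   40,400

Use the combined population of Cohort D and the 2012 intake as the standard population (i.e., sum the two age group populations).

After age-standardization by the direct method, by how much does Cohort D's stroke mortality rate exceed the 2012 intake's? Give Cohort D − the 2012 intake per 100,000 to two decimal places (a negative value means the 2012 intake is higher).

Combined standard total = 1,158,100; weights = 0.2176, 0.2040, 0.1212, 0.1791, 0.1833, 0.0948.
Cohort D: 0.2176×12.2 + 0.2040×17.4 + 0.1212×41.0 + 0.1791×94.7 + 0.1833×127.4 + 0.0948×222.4 = 72.5740 per 100,000.
The 2012 intake: 0.2176×9.6 + 0.2040×13.2 + 0.1212×47.7 + 0.1791×126.2 + 0.1833×144.7 + 0.0948×328.7 = 90.8549 per 100,000.
Difference = 72.5740 − 90.8549 = -18.2809.

-18.28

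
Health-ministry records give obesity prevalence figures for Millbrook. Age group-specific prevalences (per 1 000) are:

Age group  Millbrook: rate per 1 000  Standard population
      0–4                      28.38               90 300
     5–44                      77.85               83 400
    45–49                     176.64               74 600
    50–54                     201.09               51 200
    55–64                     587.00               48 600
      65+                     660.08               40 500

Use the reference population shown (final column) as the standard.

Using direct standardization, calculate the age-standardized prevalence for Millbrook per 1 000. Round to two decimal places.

Standard total = 388 600; weights = 0.2324, 0.2146, 0.1920, 0.1318, 0.1251, 0.1042.
Standardized rate: 0.2324×28.38 + 0.2146×77.85 + 0.1920×176.64 + 0.1318×201.09 + 0.1251×587.00 + 0.1042×660.08 = 225.9135 per 1 000.

225.91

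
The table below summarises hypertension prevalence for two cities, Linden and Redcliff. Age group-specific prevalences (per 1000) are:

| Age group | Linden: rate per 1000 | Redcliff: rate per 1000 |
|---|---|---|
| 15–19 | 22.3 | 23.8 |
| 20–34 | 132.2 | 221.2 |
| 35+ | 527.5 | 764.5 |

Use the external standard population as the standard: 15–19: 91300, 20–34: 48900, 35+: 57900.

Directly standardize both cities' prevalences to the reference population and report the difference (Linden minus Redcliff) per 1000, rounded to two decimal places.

-91.93

Standard total = 198100; weights = 0.4609, 0.2468, 0.2923.
Linden: 0.4609×22.3 + 0.2468×132.2 + 0.2923×527.5 = 197.0864 per 1000.
Redcliff: 0.4609×23.8 + 0.2468×221.2 + 0.2923×764.5 = 289.0165 per 1000.
Difference = 197.0864 − 289.0165 = -91.9301.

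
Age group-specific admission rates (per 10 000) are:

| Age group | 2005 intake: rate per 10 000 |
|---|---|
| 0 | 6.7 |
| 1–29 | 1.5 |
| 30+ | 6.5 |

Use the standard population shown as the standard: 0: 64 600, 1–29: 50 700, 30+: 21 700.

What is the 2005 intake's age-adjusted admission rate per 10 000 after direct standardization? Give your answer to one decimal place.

4.7

Standard total = 137 000; weights = 0.4715, 0.3701, 0.1584.
Standardized rate: 0.4715×6.7 + 0.3701×1.5 + 0.1584×6.5 = 4.7439 per 10 000.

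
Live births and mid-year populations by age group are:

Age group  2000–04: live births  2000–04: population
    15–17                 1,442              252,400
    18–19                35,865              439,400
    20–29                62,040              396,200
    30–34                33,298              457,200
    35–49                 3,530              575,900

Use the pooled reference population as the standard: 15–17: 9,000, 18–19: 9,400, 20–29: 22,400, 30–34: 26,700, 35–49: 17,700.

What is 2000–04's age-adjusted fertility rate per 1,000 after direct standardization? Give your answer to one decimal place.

Age-specific rates per 1,000 for 2000–04: 5.713, 81.623, 156.588, 72.830, 6.130.
Standard total = 85,200; weights = 0.1056, 0.1103, 0.2629, 0.3134, 0.2077.
Standardized rate: 0.1056×5.713 + 0.1103×81.623 + 0.2629×156.588 + 0.3134×72.830 + 0.2077×6.130 = 74.8743 per 1,000.

74.9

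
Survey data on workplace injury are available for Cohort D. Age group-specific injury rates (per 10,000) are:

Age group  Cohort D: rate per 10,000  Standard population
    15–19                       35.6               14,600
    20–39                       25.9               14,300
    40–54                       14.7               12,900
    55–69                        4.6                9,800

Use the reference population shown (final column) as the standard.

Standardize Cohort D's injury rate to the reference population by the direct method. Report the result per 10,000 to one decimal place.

Standard total = 51,600; weights = 0.2829, 0.2771, 0.2500, 0.1899.
Standardized rate: 0.2829×35.6 + 0.2771×25.9 + 0.2500×14.7 + 0.1899×4.6 = 21.7992 per 10,000.

21.8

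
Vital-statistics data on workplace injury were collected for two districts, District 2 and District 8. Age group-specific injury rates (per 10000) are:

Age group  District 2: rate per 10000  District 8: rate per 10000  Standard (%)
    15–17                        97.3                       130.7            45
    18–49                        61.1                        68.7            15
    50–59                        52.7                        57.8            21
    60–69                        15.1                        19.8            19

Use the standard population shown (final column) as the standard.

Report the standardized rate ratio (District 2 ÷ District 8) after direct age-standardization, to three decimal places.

Standard weights: 0.45, 0.15, 0.21, 0.19.
District 2: 0.4500×97.3 + 0.1500×61.1 + 0.2100×52.7 + 0.1900×15.1 = 66.8860 per 10000.
District 8: 0.4500×130.7 + 0.1500×68.7 + 0.2100×57.8 + 0.1900×19.8 = 85.0200 per 10000.
Ratio = 66.8860 ÷ 85.0200 = 0.78671.

0.787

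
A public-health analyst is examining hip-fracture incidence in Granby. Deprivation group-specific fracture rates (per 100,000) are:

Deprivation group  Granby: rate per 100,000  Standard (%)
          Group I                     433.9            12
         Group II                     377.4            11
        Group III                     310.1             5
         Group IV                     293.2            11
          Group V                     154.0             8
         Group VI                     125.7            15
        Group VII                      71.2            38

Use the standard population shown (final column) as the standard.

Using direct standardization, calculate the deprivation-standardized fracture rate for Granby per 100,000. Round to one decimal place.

199.6

Standard weights: 0.12, 0.11, 0.05, 0.11, 0.08, 0.15, 0.38.
Standardized rate: 0.1200×433.9 + 0.1100×377.4 + 0.0500×310.1 + 0.1100×293.2 + 0.0800×154.0 + 0.1500×125.7 + 0.3800×71.2 = 199.5700 per 100,000.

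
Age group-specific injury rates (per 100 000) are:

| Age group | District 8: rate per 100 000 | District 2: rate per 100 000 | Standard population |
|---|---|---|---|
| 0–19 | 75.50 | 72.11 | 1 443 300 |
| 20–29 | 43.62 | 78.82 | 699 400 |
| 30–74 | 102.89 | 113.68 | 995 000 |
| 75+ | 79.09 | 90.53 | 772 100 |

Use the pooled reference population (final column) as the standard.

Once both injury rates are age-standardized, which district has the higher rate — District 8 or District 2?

District 2

Standard total = 3 909 800; weights = 0.3691, 0.1789, 0.2545, 0.1975.
District 8: 0.3691×75.50 + 0.1789×43.62 + 0.2545×102.89 + 0.1975×79.09 = 77.4766 per 100 000.
District 2: 0.3691×72.11 + 0.1789×78.82 + 0.2545×113.68 + 0.1975×90.53 = 87.5270 per 100 000.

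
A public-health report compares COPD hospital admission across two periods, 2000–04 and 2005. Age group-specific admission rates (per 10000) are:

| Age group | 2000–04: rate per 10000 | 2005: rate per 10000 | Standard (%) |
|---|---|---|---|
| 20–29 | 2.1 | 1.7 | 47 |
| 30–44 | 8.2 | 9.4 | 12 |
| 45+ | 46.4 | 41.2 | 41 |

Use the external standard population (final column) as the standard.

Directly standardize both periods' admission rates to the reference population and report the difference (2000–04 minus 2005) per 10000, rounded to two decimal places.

2.18

Standard weights: 0.47, 0.12, 0.41.
2000–04: 0.4700×2.1 + 0.1200×8.2 + 0.4100×46.4 = 20.9950 per 10000.
2005: 0.4700×1.7 + 0.1200×9.4 + 0.4100×41.2 = 18.8190 per 10000.
Difference = 20.9950 − 18.8190 = 2.1760.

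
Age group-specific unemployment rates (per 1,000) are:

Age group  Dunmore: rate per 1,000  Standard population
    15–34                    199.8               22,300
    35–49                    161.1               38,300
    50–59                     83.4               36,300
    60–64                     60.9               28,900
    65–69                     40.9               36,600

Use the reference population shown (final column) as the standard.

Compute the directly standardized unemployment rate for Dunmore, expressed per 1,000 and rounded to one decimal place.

104.1

Standard total = 162,400; weights = 0.1373, 0.2358, 0.2235, 0.1780, 0.2254.
Standardized rate: 0.1373×199.8 + 0.2358×161.1 + 0.2235×83.4 + 0.1780×60.9 + 0.2254×40.9 = 104.1259 per 1,000.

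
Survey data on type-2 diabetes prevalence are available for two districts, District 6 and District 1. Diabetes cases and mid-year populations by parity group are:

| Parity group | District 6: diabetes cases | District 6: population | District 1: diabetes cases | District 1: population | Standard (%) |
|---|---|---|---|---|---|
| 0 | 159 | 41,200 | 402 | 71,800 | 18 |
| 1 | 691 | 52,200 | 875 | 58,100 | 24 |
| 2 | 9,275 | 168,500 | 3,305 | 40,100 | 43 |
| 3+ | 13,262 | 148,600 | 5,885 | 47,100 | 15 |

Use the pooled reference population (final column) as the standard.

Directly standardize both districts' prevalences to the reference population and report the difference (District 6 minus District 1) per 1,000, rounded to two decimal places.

Parity-specific rates per 1,000 for District 6: 3.859, 13.238, 55.045, 89.246.
For District 1: 5.599, 15.060, 82.419, 124.947.
Standard weights: 0.18, 0.24, 0.43, 0.15.
District 6: 0.1800×3.859 + 0.2400×13.238 + 0.4300×55.045 + 0.1500×89.246 = 40.9278 per 1,000.
District 1: 0.1800×5.599 + 0.2400×15.060 + 0.4300×82.419 + 0.1500×124.947 = 58.8044 per 1,000.
Difference = 40.9278 − 58.8044 = -17.8767.

-17.88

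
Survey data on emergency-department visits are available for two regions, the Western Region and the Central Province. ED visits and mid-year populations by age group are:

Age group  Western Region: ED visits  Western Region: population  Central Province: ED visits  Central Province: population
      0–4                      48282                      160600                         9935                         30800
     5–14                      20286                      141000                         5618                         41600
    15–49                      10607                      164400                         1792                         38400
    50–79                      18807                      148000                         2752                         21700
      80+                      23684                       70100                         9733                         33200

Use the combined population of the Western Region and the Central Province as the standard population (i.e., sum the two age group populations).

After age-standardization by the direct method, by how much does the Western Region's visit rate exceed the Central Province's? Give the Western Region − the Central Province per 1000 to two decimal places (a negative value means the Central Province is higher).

Age-specific rates per 1000 for the Western Region: 300.635, 143.872, 64.519, 127.074, 337.860.
For the Central Province: 322.565, 135.048, 46.667, 126.820, 293.163.
Combined standard total = 849800; weights = 0.2252, 0.2149, 0.2386, 0.1997, 0.1216.
The Western Region: 0.2252×300.635 + 0.2149×143.872 + 0.2386×64.519 + 0.1997×127.074 + 0.1216×337.860 = 180.4691 per 1000.
The Central Province: 0.2252×322.565 + 0.2149×135.048 + 0.2386×46.667 + 0.1997×126.820 + 0.1216×293.163 = 173.7677 per 1000.
Difference = 180.4691 − 173.7677 = 6.7014.

6.70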